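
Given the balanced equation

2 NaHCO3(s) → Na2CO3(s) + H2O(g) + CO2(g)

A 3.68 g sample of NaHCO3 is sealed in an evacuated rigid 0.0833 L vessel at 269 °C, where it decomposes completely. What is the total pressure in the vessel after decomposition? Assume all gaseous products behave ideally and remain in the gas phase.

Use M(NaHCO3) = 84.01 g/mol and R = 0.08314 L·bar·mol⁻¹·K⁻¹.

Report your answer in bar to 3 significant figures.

23.7 bar

n(NaHCO3) = 3.68 / 84.01 = 0.04380 mol
n(gas produced) = (2/2) × 0.04380 = 0.04380 mol
P = nRT/V = 0.04380 × 0.08314 × 542.15 / 0.0833 = 23.70 bar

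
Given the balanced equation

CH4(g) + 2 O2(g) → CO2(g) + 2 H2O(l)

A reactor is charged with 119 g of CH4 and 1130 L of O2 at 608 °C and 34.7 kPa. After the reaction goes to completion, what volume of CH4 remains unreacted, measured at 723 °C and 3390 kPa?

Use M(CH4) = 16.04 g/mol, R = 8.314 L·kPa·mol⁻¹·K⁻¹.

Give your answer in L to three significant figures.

11.6 L

n(CH4) = 119 / 16.04 = 7.419 mol
n(O2) = PV/RT = (34.7 × 1130) / (8.314 × 881.15) = 5.352 mol
For 7.419 mol CH4, stoichiometry requires (2/1) × 7.419 = 14.84 mol O2; 5.352 mol is available, so O2 is limiting.
n(CH4) consumed = (1/2) × 5.352 = 2.676 mol; remaining = 7.419 − 2.676 = 4.743 mol
V(CH4) = nRT/P = 4.743 × 8.314 × 996.15 / 3390 = 11.59 L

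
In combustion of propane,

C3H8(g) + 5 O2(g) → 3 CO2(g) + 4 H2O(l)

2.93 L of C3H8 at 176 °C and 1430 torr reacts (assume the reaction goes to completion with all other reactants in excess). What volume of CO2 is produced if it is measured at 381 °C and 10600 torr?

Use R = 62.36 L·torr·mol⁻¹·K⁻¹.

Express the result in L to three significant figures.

1.73 L

n(C3H8) = PV/RT = (1430 × 2.93) / (62.36 × 449.15) = 0.1496 mol
n(CO2) = (3/1) × 0.1496 = 0.4488 mol
V = nRT/P = 0.4488 × 62.36 × 654.15 / 10600 = 1.727 L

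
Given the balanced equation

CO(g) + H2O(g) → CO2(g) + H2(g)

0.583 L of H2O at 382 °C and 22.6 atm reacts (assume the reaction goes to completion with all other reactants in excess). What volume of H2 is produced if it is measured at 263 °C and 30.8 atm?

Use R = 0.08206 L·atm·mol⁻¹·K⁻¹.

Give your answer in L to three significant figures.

0.350 L

n(H2O) = PV/RT = (22.6 × 0.583) / (0.08206 × 655.15) = 0.2451 mol
n(H2) = (1/1) × 0.2451 = 0.2451 mol
V = nRT/P = 0.2451 × 0.08206 × 536.15 / 30.8 = 0.3501 L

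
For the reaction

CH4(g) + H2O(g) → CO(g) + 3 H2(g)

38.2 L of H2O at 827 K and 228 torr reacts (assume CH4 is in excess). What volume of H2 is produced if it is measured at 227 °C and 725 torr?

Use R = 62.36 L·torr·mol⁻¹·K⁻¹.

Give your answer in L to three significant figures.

n(H2O) = PV/RT = (228 × 38.2) / (62.36 × 827) = 0.1689 mol
n(H2) = (3/1) × 0.1689 = 0.5067 mol
V = nRT/P = 0.5067 × 62.36 × 500.15 / 725 = 21.80 L

21.8 L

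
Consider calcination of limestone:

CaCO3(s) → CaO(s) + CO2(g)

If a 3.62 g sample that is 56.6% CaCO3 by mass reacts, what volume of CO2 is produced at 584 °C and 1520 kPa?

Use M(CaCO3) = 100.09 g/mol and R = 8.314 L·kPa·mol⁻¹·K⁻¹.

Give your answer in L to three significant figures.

mass of CaCO3 = 3.62 × 56.6/100 = 2.049 g
n(CaCO3) = 2.049 / 100.09 = 0.02047 mol
n(CO2) = (1/1) × 0.02047 = 0.02047 mol
V = nRT/P = 0.02047 × 8.314 × 857.15 / 1520 = 0.09597 L

0.0960 L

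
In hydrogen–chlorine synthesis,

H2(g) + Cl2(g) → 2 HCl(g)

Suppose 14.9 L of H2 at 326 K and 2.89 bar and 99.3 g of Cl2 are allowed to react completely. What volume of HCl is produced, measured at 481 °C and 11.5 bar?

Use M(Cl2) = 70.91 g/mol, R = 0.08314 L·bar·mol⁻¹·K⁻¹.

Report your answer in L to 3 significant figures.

n(H2) = PV/RT = (2.89 × 14.9) / (0.08314 × 326) = 1.589 mol
n(Cl2) = 99.3 / 70.91 = 1.400 mol
For 1.589 mol H2, stoichiometry requires (1/1) × 1.589 = 1.589 mol Cl2; 1.400 mol is available, so Cl2 is limiting.
n(HCl) = (2/1) × 1.400 = 2.800 mol
V(HCl) = nRT/P = 2.800 × 0.08314 × 754.15 / 11.5 = 15.27 L

15.3 L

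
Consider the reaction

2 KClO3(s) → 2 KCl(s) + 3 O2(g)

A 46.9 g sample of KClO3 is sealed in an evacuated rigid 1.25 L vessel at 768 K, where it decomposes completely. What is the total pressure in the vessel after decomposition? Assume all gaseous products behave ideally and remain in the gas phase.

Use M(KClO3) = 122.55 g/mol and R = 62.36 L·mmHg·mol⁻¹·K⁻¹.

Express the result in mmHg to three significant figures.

n(KClO3) = 46.9 / 122.55 = 0.3827 mol
n(gas produced) = (3/2) × 0.3827 = 0.5740 mol
P = nRT/V = 0.5740 × 62.36 × 768 / 1.25 = 21990 mmHg

22000 mmHg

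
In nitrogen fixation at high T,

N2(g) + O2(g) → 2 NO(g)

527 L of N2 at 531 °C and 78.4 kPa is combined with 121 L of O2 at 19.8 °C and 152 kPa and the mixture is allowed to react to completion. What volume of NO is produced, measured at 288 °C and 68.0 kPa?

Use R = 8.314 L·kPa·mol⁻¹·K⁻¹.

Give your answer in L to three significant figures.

n(N2) = PV/RT = (78.4 × 527) / (8.314 × 804.15) = 6.180 mol
n(O2) = PV/RT = (152 × 121) / (8.314 × 292.95) = 7.551 mol
For 6.180 mol N2, stoichiometry requires (1/1) × 6.180 = 6.180 mol O2; 7.551 mol is available, so N2 is limiting.
n(NO) = (2/1) × 6.180 = 12.36 mol
V(NO) = nRT/P = 12.36 × 8.314 × 561.15 / 68.0 = 848.0 L

848 L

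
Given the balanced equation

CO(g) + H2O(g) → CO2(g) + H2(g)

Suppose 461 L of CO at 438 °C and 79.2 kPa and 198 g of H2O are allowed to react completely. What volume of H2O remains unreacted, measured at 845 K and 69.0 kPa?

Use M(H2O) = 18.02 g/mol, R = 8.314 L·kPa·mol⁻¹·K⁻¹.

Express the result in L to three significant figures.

n(CO) = PV/RT = (79.2 × 461) / (8.314 × 711.15) = 6.175 mol
n(H2O) = 198 / 18.02 = 10.99 mol
For 6.175 mol CO, stoichiometry requires (1/1) × 6.175 = 6.175 mol H2O; 10.99 mol is available, so CO is limiting.
n(H2O) consumed = (1/1) × 6.175 = 6.175 mol; remaining = 10.99 − 6.175 = 4.815 mol
V(H2O) = nRT/P = 4.815 × 8.314 × 845 / 69.0 = 490.2 L

490 L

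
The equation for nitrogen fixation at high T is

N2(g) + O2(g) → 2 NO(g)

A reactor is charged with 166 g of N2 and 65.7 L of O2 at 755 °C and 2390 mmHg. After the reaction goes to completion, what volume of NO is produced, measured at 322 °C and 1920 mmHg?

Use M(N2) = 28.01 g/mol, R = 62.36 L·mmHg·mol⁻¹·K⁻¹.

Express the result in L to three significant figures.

94.7 L

n(N2) = 166 / 28.01 = 5.926 mol
n(O2) = PV/RT = (2390 × 65.7) / (62.36 × 1028.15) = 2.449 mol
For 5.926 mol N2, stoichiometry requires (1/1) × 5.926 = 5.926 mol O2; 2.449 mol is available, so O2 is limiting.
n(NO) = (2/1) × 2.449 = 4.898 mol
V(NO) = nRT/P = 4.898 × 62.36 × 595.15 / 1920 = 94.68 L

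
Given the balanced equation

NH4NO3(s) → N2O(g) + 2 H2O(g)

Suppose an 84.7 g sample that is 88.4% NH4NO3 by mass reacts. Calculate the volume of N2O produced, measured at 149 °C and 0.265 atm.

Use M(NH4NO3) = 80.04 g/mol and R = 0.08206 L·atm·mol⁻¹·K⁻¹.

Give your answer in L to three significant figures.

122 L

mass of NH4NO3 = 84.7 × 88.4/100 = 74.87 g
n(NH4NO3) = 74.87 / 80.04 = 0.9354 mol
n(N2O) = (1/1) × 0.9354 = 0.9354 mol
V = nRT/P = 0.9354 × 0.08206 × 422.15 / 0.265 = 122.3 L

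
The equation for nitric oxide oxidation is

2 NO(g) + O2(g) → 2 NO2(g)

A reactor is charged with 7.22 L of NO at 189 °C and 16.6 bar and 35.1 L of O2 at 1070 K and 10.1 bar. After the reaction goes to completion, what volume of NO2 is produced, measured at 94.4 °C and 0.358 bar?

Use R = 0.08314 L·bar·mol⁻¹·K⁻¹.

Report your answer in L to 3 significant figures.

n(NO) = PV/RT = (16.6 × 7.22) / (0.08314 × 462.15) = 3.119 mol
n(O2) = PV/RT = (10.1 × 35.1) / (0.08314 × 1070) = 3.985 mol
For 3.119 mol NO, stoichiometry requires (1/2) × 3.119 = 1.560 mol O2; 3.985 mol is available, so NO is limiting.
n(NO2) = (2/2) × 3.119 = 3.119 mol
V(NO2) = nRT/P = 3.119 × 0.08314 × 367.55 / 0.358 = 266.2 L

266 L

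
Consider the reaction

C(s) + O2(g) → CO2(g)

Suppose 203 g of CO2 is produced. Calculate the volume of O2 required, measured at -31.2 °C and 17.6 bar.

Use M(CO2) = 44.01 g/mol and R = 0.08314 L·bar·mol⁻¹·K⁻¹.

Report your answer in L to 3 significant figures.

n(CO2) = 203.0 / 44.01 = 4.613 mol
n(O2) = (1/1) × 4.613 = 4.613 mol
V = nRT/P = 4.613 × 0.08314 × 241.95 / 17.6 = 5.272 L

5.27 L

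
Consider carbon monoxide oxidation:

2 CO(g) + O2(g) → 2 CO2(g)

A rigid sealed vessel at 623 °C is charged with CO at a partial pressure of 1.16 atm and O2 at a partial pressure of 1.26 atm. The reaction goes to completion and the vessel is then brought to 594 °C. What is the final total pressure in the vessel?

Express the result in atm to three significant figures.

1.78 atm

At constant V, partial pressures at 623 °C are proportional to moles, so apply stoichiometry directly to pressures.
P(O2) required for 1.16 atm of CO = (1/2) × 1.16 = 0.5800 atm; available 1.26 atm, so CO is limiting.
P(O2) remaining = 1.26 − (1/2) × 1.16 = 0.6800 atm
P(gaseous products) = (2)/2 × 1.16 = 1.160 atm
P_total at 623 °C = 0.6800 + 1.160 = 1.840 atm
Scaling to 594 °C: P = 1.840 × 867.15/896.15 = 1.780 atm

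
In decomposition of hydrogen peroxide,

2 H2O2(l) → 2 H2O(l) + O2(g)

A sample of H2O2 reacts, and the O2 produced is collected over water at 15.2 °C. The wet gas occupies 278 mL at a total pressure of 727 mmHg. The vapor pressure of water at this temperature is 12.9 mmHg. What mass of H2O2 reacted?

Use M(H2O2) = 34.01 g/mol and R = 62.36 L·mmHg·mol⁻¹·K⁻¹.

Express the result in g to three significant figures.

P(O2) = 727 − 12.9 = 714.1 mmHg
n(O2) = PV/RT = (714.1 × 0.2780) / (62.36 × 288.35) = 0.01104 mol
n(H2O2) = (2/1) × 0.01104 = 0.02208 mol
m(H2O2) = 0.02208 × 34.01 = 0.7509 g

0.751 g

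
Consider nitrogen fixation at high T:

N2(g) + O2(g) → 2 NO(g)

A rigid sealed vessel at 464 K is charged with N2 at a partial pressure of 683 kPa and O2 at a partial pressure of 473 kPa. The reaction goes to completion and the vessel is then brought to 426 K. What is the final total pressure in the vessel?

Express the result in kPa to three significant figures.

Because the vessel is rigid and T is held at 464 K, work the stoichiometry in partial pressures (P_i = n_iRT/V).
P(O2) required for 683 kPa of N2 = (1/1) × 683 = 683.0 kPa; available 473 kPa, so O2 is limiting.
P(N2) remaining = 683 − (1/1) × 473 = 210.0 kPa
P(gaseous products) = (2)/1 × 473 = 946.0 kPa
P_total at 464 K = 210.0 + 946.0 = 1156 kPa
Scaling to 426 K: P = 1156 × 426/464 = 1061 kPa

1060 kPa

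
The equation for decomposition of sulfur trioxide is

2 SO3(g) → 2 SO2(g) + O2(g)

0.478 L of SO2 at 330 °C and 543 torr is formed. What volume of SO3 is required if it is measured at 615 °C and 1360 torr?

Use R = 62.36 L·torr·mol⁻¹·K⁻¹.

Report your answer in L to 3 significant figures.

n(SO2) = PV/RT = (543 × 0.478) / (62.36 × 603.15) = 0.006901 mol
n(SO3) = (2/2) × 0.006901 = 0.006901 mol
V = nRT/P = 0.006901 × 62.36 × 888.15 / 1360 = 0.2810 L

0.281 L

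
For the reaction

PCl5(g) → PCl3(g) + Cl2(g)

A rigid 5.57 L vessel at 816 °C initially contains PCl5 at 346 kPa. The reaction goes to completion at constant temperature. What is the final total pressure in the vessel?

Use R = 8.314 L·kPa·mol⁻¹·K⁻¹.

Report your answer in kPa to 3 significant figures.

Rigid vessel, constant T ⇒ P scales with total gas moles (1 → 2).
P_final = (2/1) × 346 = 692.0 kPa

692 kPa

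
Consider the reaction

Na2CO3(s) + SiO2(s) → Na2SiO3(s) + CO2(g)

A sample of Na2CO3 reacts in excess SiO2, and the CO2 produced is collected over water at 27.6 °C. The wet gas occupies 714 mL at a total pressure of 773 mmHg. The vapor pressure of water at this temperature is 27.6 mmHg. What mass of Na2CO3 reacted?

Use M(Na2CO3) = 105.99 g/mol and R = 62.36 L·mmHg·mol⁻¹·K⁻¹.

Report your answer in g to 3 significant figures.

P(CO2) = 773 − 27.6 = 745.4 mmHg
n(CO2) = PV/RT = (745.4 × 0.7140) / (62.36 × 300.75) = 0.02838 mol
n(Na2CO3) = (1/1) × 0.02838 = 0.02838 mol
m(Na2CO3) = 0.02838 × 105.99 = 3.008 g

3.01 g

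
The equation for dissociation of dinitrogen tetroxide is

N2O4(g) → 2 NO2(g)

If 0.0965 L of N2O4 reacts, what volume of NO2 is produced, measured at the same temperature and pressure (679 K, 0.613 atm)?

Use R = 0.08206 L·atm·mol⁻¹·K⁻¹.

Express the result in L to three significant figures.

0.193 L

At constant T and P, gas volumes are in the mole ratio: V(NO2) = (2/1) × 0.0965 = 0.1930 L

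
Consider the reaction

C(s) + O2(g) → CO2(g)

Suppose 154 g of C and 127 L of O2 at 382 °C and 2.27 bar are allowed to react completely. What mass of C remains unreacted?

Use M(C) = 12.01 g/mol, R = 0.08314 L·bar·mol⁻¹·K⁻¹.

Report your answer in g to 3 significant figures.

90.4 g

n(C) = 154 / 12.01 = 12.82 mol
n(O2) = PV/RT = (2.27 × 127) / (0.08314 × 655.15) = 5.293 mol
For 12.82 mol C, stoichiometry requires (1/1) × 12.82 = 12.82 mol O2; 5.293 mol is available, so O2 is limiting.
n(C) consumed = (1/1) × 5.293 = 5.293 mol; remaining = 12.82 − 5.293 = 7.527 mol
m(C) = 7.527 × 12.01 = 90.40 g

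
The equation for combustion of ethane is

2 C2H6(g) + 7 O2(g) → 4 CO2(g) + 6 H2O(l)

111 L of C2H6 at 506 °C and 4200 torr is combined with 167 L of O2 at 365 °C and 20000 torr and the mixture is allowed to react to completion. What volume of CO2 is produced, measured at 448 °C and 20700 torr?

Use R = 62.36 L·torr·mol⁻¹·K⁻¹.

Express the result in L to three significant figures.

41.7 L

n(C2H6) = PV/RT = (4200 × 111) / (62.36 × 779.15) = 9.595 mol
n(O2) = PV/RT = (20000 × 167) / (62.36 × 638.15) = 83.93 mol
For 9.595 mol C2H6, stoichiometry requires (7/2) × 9.595 = 33.58 mol O2; 83.93 mol is available, so C2H6 is limiting.
n(CO2) = (4/2) × 9.595 = 19.19 mol
V(CO2) = nRT/P = 19.19 × 62.36 × 721.15 / 20700 = 41.69 L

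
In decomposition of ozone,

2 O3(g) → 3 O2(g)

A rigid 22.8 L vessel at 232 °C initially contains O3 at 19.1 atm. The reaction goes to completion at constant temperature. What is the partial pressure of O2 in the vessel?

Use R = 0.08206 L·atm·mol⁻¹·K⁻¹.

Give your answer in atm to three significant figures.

28.7 atm

n(O3)₀ = PV/RT = (19.1 × 22.8) / (0.08206 × 505.15) = 10.51 mol
n(O2) = (3/2) × 10.51 = 15.77 mol
P(O2) = nRT/V = 15.77 × 0.08206 × 505.15 / 22.8 = 28.67 atm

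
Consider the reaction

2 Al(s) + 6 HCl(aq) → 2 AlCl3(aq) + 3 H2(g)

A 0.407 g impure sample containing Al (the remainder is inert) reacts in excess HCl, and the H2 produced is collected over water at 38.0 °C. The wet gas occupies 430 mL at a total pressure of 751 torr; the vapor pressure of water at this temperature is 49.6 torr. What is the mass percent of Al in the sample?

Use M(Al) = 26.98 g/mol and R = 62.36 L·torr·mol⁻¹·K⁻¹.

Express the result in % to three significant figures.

P(H2) = 751 − 49.6 = 701.4 torr
n(H2) = PV/RT = (701.4 × 0.4300) / (62.36 × 311.15) = 0.01554 mol
n(Al) = (2/3) × 0.01554 = 0.01036 mol
m(Al) = 0.01036 × 26.98 = 0.2795 g
%Al = 0.2795 / 0.407 × 100 = 68.67%

68.7 %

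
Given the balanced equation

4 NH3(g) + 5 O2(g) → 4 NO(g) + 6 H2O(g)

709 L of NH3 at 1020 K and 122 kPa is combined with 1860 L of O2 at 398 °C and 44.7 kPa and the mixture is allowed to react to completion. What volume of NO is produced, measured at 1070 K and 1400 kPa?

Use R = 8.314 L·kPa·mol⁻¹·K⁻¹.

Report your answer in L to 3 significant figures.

64.8 L

n(NH3) = PV/RT = (122 × 709) / (8.314 × 1020) = 10.20 mol
n(O2) = PV/RT = (44.7 × 1860) / (8.314 × 671.15) = 14.90 mol
For 10.20 mol NH3, stoichiometry requires (5/4) × 10.20 = 12.75 mol O2; 14.90 mol is available, so NH3 is limiting.
n(NO) = (4/4) × 10.20 = 10.20 mol
V(NO) = nRT/P = 10.20 × 8.314 × 1070 / 1400 = 64.81 L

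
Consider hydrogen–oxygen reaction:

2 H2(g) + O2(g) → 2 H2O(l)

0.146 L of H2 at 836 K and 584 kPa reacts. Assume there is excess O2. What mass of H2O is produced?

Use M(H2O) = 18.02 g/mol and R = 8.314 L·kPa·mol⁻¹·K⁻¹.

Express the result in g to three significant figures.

n(H2) = PV/RT = (584 × 0.146) / (8.314 × 836) = 0.01227 mol
n(H2O) = (2/2) × 0.01227 = 0.01227 mol
m(H2O) = 0.01227 × 18.02 = 0.2211 g

0.221 g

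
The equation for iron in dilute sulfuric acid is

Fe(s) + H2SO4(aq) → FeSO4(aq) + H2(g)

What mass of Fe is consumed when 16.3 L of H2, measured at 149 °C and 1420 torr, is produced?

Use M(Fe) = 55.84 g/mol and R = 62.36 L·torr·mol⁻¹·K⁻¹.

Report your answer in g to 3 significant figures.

n(H2) = PV/RT = (1420 × 16.3) / (62.36 × 422.15) = 0.8792 mol
n(Fe) = (1/1) × 0.8792 = 0.8792 mol
m(Fe) = 0.8792 × 55.84 = 49.09 g

49.1 g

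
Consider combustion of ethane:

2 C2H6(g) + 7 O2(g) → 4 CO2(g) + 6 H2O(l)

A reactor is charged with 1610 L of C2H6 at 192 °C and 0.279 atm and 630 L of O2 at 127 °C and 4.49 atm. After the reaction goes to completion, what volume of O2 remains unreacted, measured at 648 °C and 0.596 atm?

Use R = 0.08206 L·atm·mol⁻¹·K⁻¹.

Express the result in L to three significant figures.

n(C2H6) = PV/RT = (0.279 × 1610) / (0.08206 × 465.15) = 11.77 mol
n(O2) = PV/RT = (4.49 × 630) / (0.08206 × 400.15) = 86.15 mol
For 11.77 mol C2H6, stoichiometry requires (7/2) × 11.77 = 41.20 mol O2; 86.15 mol is available, so C2H6 is limiting.
n(O2) consumed = (7/2) × 11.77 = 41.20 mol; remaining = 86.15 − 41.20 = 44.95 mol
V(O2) = nRT/P = 44.95 × 0.08206 × 921.15 / 0.596 = 5701 L

5700 L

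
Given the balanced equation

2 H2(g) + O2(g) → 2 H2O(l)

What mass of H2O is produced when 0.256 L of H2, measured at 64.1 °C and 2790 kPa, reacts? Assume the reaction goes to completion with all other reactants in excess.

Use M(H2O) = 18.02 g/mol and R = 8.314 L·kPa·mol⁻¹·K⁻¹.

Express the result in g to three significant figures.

4.59 g

n(H2) = PV/RT = (2790 × 0.256) / (8.314 × 337.25) = 0.2547 mol
n(H2O) = (2/2) × 0.2547 = 0.2547 mol
m(H2O) = 0.2547 × 18.02 = 4.590 g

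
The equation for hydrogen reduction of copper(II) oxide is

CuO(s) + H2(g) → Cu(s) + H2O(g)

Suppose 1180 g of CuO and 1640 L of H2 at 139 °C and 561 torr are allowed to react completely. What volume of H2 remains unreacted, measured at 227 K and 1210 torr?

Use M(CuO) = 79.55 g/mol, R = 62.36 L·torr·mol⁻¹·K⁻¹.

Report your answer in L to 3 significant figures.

245 L

n(CuO) = 1180 / 79.55 = 14.83 mol
n(H2) = PV/RT = (561 × 1640) / (62.36 × 412.15) = 35.80 mol
For 14.83 mol CuO, stoichiometry requires (1/1) × 14.83 = 14.83 mol H2; 35.80 mol is available, so CuO is limiting.
n(H2) consumed = (1/1) × 14.83 = 14.83 mol; remaining = 35.80 − 14.83 = 20.97 mol
V(H2) = nRT/P = 20.97 × 62.36 × 227 / 1210 = 245.3 L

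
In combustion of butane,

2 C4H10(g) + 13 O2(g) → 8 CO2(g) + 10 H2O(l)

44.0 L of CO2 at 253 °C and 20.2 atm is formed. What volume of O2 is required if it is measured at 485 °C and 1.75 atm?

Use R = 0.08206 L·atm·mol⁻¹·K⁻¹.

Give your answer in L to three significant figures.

n(CO2) = PV/RT = (20.2 × 44.0) / (0.08206 × 526.15) = 20.59 mol
n(O2) = (13/8) × 20.59 = 33.46 mol
V = nRT/P = 33.46 × 0.08206 × 758.15 / 1.75 = 1190 L

1190 L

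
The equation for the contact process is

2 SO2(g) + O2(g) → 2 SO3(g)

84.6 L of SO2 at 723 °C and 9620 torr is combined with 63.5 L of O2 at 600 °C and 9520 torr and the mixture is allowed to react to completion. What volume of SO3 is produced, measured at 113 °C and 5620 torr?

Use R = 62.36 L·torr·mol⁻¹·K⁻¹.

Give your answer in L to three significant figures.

56.1 L

n(SO2) = PV/RT = (9620 × 84.6) / (62.36 × 996.15) = 13.10 mol
n(O2) = PV/RT = (9520 × 63.5) / (62.36 × 873.15) = 11.10 mol
For 13.10 mol SO2, stoichiometry requires (1/2) × 13.10 = 6.550 mol O2; 11.10 mol is available, so SO2 is limiting.
n(SO3) = (2/2) × 13.10 = 13.10 mol
V(SO3) = nRT/P = 13.10 × 62.36 × 386.15 / 5620 = 56.13 L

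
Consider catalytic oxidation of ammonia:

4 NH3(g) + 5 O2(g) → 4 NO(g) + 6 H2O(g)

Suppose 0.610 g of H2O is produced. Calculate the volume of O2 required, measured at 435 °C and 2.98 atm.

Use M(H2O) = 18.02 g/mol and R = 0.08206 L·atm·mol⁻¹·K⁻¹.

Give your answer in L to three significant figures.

0.550 L

n(H2O) = 0.6100 / 18.02 = 0.03385 mol
n(O2) = (5/6) × 0.03385 = 0.02821 mol
V = nRT/P = 0.02821 × 0.08206 × 708.15 / 2.98 = 0.5501 L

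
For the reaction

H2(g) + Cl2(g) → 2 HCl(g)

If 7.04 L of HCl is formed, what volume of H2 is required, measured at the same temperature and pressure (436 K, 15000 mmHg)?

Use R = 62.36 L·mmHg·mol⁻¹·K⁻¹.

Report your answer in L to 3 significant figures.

At constant T and P, gas volumes are in the mole ratio: V(H2) = (1/2) × 7.04 = 3.520 L

3.52 L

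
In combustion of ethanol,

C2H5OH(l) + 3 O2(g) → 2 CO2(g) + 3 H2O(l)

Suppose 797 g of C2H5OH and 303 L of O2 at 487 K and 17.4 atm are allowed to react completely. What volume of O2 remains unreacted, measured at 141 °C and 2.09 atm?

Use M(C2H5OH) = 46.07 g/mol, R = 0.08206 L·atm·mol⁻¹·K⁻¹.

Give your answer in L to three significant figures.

n(C2H5OH) = 797 / 46.07 = 17.30 mol
n(O2) = PV/RT = (17.4 × 303) / (0.08206 × 487) = 131.9 mol
For 17.30 mol C2H5OH, stoichiometry requires (3/1) × 17.30 = 51.90 mol O2; 131.9 mol is available, so C2H5OH is limiting.
n(O2) consumed = (3/1) × 17.30 = 51.90 mol; remaining = 131.9 − 51.90 = 80.00 mol
V(O2) = nRT/P = 80.00 × 0.08206 × 414.15 / 2.09 = 1301 L

1300 L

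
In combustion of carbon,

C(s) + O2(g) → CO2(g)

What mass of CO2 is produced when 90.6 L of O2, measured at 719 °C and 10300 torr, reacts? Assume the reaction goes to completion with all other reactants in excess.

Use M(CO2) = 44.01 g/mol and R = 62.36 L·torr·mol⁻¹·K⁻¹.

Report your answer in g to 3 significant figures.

664 g

n(O2) = PV/RT = (10300 × 90.6) / (62.36 × 992.15) = 15.08 mol
n(CO2) = (1/1) × 15.08 = 15.08 mol
m(CO2) = 15.08 × 44.01 = 663.7 g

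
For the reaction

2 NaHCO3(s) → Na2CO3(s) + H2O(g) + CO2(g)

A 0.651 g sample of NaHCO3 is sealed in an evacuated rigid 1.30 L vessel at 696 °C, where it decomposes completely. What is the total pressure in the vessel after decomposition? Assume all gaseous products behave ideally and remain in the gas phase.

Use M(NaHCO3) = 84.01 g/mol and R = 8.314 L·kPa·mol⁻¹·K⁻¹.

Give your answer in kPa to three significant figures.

48.0 kPa

n(NaHCO3) = 0.651 / 84.01 = 0.007749 mol
n(gas produced) = (2/2) × 0.007749 = 0.007749 mol
P = nRT/V = 0.007749 × 8.314 × 969.15 / 1.30 = 48.03 kPa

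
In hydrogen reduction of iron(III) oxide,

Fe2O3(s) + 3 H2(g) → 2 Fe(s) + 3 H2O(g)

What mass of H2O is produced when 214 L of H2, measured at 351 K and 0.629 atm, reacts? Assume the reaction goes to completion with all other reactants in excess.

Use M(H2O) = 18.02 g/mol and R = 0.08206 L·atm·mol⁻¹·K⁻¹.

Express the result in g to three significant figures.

n(H2) = PV/RT = (0.629 × 214) / (0.08206 × 351) = 4.673 mol
n(H2O) = (3/3) × 4.673 = 4.673 mol
m(H2O) = 4.673 × 18.02 = 84.21 g

84.2 g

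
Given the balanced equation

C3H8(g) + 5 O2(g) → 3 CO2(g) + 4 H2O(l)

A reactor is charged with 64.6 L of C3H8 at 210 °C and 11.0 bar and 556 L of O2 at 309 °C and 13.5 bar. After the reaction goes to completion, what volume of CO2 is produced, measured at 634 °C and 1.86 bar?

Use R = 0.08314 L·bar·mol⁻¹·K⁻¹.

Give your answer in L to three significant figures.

2150 L

n(C3H8) = PV/RT = (11.0 × 64.6) / (0.08314 × 483.15) = 17.69 mol
n(O2) = PV/RT = (13.5 × 556) / (0.08314 × 582.15) = 155.1 mol
For 17.69 mol C3H8, stoichiometry requires (5/1) × 17.69 = 88.45 mol O2; 155.1 mol is available, so C3H8 is limiting.
n(CO2) = (3/1) × 17.69 = 53.07 mol
V(CO2) = nRT/P = 53.07 × 0.08314 × 907.15 / 1.86 = 2152 L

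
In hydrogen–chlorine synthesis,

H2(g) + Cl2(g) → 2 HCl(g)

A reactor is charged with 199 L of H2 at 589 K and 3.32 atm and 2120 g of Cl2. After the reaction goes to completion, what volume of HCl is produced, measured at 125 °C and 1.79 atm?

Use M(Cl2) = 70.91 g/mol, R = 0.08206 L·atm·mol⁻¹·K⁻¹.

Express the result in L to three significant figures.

n(H2) = PV/RT = (3.32 × 199) / (0.08206 × 589) = 13.67 mol
n(Cl2) = 2120 / 70.91 = 29.90 mol
For 13.67 mol H2, stoichiometry requires (1/1) × 13.67 = 13.67 mol Cl2; 29.90 mol is available, so H2 is limiting.
n(HCl) = (2/1) × 13.67 = 27.34 mol
V(HCl) = nRT/P = 27.34 × 0.08206 × 398.15 / 1.79 = 499.0 L

499 L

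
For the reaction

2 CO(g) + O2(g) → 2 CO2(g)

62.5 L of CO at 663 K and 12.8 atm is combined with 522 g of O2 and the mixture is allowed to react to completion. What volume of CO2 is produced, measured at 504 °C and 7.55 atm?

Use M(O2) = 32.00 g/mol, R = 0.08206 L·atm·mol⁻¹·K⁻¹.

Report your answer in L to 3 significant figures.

n(CO) = PV/RT = (12.8 × 62.5) / (0.08206 × 663) = 14.70 mol
n(O2) = 522 / 32.00 = 16.31 mol
For 14.70 mol CO, stoichiometry requires (1/2) × 14.70 = 7.350 mol O2; 16.31 mol is available, so CO is limiting.
n(CO2) = (2/2) × 14.70 = 14.70 mol
V(CO2) = nRT/P = 14.70 × 0.08206 × 777.15 / 7.55 = 124.2 L

124 L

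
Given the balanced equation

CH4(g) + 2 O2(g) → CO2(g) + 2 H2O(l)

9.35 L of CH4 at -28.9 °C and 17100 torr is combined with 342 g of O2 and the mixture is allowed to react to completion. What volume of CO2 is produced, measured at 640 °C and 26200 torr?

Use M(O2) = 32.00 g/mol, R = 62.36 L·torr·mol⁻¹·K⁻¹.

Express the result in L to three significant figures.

11.6 L

n(CH4) = PV/RT = (17100 × 9.35) / (62.36 × 244.25) = 10.50 mol
n(O2) = 342 / 32.00 = 10.69 mol
For 10.50 mol CH4, stoichiometry requires (2/1) × 10.50 = 21.00 mol O2; 10.69 mol is available, so O2 is limiting.
n(CO2) = (1/2) × 10.69 = 5.345 mol
V(CO2) = nRT/P = 5.345 × 62.36 × 913.15 / 26200 = 11.62 L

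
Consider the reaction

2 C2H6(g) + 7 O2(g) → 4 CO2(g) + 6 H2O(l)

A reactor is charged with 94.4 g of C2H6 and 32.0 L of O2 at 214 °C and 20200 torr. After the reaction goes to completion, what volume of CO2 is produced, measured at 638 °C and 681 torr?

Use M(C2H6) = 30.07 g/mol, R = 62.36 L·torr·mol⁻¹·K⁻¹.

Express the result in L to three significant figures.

n(C2H6) = 94.4 / 30.07 = 3.139 mol
n(O2) = PV/RT = (20200 × 32.0) / (62.36 × 487.15) = 21.28 mol
For 3.139 mol C2H6, stoichiometry requires (7/2) × 3.139 = 10.99 mol O2; 21.28 mol is available, so C2H6 is limiting.
n(CO2) = (4/2) × 3.139 = 6.278 mol
V(CO2) = nRT/P = 6.278 × 62.36 × 911.15 / 681 = 523.8 L

524 L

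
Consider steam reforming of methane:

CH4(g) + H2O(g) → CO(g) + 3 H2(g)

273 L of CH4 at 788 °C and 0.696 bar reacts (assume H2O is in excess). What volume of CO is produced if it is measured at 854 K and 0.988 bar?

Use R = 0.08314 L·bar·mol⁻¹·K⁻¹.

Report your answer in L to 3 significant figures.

n(CH4) = PV/RT = (0.696 × 273) / (0.08314 × 1061.15) = 2.154 mol
n(CO) = (1/1) × 2.154 = 2.154 mol
V = nRT/P = 2.154 × 0.08314 × 854 / 0.988 = 154.8 L

155 L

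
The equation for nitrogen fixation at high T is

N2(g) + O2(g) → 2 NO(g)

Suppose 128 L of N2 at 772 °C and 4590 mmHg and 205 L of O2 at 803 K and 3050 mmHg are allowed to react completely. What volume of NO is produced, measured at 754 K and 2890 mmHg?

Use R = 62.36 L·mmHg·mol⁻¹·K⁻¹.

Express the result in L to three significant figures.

n(N2) = PV/RT = (4590 × 128) / (62.36 × 1045.15) = 9.014 mol
n(O2) = PV/RT = (3050 × 205) / (62.36 × 803) = 12.49 mol
For 9.014 mol N2, stoichiometry requires (1/1) × 9.014 = 9.014 mol O2; 12.49 mol is available, so N2 is limiting.
n(NO) = (2/1) × 9.014 = 18.03 mol
V(NO) = nRT/P = 18.03 × 62.36 × 754 / 2890 = 293.3 L

293 L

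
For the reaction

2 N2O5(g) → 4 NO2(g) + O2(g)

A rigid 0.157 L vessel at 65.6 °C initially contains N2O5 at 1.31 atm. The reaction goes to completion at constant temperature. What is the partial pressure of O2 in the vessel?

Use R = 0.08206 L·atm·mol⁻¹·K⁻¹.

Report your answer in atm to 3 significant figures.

n(N2O5)₀ = PV/RT = (1.31 × 0.157) / (0.08206 × 338.75) = 0.007399 mol
n(O2) = (1/2) × 0.007399 = 0.003700 mol
P(O2) = nRT/V = 0.003700 × 0.08206 × 338.75 / 0.157 = 0.6551 atm

0.655 atm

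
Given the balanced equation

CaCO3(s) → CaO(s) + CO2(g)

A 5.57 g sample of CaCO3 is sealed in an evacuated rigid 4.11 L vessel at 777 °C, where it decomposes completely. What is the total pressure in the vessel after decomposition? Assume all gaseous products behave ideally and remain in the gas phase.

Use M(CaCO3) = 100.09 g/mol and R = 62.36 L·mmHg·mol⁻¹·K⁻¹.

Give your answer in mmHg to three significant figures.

n(CaCO3) = 5.57 / 100.09 = 0.05565 mol
n(gas produced) = (1/1) × 0.05565 = 0.05565 mol
P = nRT/V = 0.05565 × 62.36 × 1050.15 / 4.11 = 886.7 mmHg

887 mmHg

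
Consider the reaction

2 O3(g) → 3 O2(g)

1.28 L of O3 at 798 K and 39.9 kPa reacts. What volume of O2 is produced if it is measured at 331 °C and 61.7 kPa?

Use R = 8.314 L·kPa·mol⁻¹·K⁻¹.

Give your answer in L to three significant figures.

n(O3) = PV/RT = (39.9 × 1.28) / (8.314 × 798) = 0.007698 mol
n(O2) = (3/2) × 0.007698 = 0.01155 mol
V = nRT/P = 0.01155 × 8.314 × 604.15 / 61.7 = 0.9403 L

0.940 L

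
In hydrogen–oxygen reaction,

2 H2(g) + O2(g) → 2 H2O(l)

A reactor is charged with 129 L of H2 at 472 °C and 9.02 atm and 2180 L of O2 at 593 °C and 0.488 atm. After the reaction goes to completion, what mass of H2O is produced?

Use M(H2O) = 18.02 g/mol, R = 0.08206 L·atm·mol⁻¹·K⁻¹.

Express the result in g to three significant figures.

343 g

n(H2) = PV/RT = (9.02 × 129) / (0.08206 × 745.15) = 19.03 mol
n(O2) = PV/RT = (0.488 × 2180) / (0.08206 × 866.15) = 14.97 mol
For 19.03 mol H2, stoichiometry requires (1/2) × 19.03 = 9.515 mol O2; 14.97 mol is available, so H2 is limiting.
n(H2O) = (2/2) × 19.03 = 19.03 mol
m(H2O) = 19.03 × 18.02 = 342.9 g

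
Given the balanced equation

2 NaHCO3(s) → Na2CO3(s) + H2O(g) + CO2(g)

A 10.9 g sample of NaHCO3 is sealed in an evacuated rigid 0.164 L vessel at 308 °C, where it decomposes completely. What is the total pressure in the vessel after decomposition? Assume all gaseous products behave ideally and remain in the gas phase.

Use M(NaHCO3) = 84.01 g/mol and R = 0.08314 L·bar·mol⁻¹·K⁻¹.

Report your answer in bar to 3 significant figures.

38.2 bar

n(NaHCO3) = 10.9 / 84.01 = 0.1297 mol
n(gas produced) = (2/2) × 0.1297 = 0.1297 mol
P = nRT/V = 0.1297 × 0.08314 × 581.15 / 0.164 = 38.21 bar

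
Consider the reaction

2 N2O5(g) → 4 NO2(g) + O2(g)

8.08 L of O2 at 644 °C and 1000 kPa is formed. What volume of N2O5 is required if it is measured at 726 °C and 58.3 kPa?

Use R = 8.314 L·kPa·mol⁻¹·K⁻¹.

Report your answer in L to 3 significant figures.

302 L

n(O2) = PV/RT = (1000 × 8.08) / (8.314 × 917.15) = 1.060 mol
n(N2O5) = (2/1) × 1.060 = 2.120 mol
V = nRT/P = 2.120 × 8.314 × 999.15 / 58.3 = 302.1 L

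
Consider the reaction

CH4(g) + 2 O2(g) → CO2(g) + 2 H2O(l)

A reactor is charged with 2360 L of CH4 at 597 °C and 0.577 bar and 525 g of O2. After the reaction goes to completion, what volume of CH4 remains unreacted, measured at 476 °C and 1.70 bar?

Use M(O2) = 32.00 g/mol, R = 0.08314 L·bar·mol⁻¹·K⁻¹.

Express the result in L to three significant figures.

n(CH4) = PV/RT = (0.577 × 2360) / (0.08314 × 870.15) = 18.82 mol
n(O2) = 525 / 32.00 = 16.41 mol
For 18.82 mol CH4, stoichiometry requires (2/1) × 18.82 = 37.64 mol O2; 16.41 mol is available, so O2 is limiting.
n(CH4) consumed = (1/2) × 16.41 = 8.205 mol; remaining = 18.82 − 8.205 = 10.62 mol
V(CH4) = nRT/P = 10.62 × 0.08314 × 749.15 / 1.70 = 389.1 L

389 L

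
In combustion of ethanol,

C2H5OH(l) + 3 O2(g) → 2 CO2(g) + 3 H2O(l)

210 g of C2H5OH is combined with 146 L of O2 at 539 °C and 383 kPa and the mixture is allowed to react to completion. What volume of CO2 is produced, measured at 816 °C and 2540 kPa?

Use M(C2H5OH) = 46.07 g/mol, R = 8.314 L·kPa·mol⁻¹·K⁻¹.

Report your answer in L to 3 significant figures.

19.7 L

n(C2H5OH) = 210 / 46.07 = 4.558 mol
n(O2) = PV/RT = (383 × 146) / (8.314 × 812.15) = 8.281 mol
For 4.558 mol C2H5OH, stoichiometry requires (3/1) × 4.558 = 13.67 mol O2; 8.281 mol is available, so O2 is limiting.
n(CO2) = (2/3) × 8.281 = 5.521 mol
V(CO2) = nRT/P = 5.521 × 8.314 × 1089.15 / 2540 = 19.68 L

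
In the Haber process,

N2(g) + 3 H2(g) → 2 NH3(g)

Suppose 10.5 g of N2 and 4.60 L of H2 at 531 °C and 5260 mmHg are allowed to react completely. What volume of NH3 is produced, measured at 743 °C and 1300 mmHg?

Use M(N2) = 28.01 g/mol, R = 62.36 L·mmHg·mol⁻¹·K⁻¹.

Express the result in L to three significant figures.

n(N2) = 10.5 / 28.01 = 0.3749 mol
n(H2) = PV/RT = (5260 × 4.60) / (62.36 × 804.15) = 0.4825 mol
For 0.3749 mol N2, stoichiometry requires (3/1) × 0.3749 = 1.125 mol H2; 0.4825 mol is available, so H2 is limiting.
n(NH3) = (2/3) × 0.4825 = 0.3217 mol
V(NH3) = nRT/P = 0.3217 × 62.36 × 1016.15 / 1300 = 15.68 L

15.7 L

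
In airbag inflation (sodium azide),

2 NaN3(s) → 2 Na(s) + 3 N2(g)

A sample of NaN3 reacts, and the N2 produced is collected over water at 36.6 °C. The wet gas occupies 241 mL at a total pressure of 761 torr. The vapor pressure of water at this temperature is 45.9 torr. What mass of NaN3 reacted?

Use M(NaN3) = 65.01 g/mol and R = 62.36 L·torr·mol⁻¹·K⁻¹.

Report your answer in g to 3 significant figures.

0.387 g

P(N2) = 761 − 45.9 = 715.1 torr
n(N2) = PV/RT = (715.1 × 0.2410) / (62.36 × 309.75) = 0.008922 mol
n(NaN3) = (2/3) × 0.008922 = 0.005948 mol
m(NaN3) = 0.005948 × 65.01 = 0.3867 g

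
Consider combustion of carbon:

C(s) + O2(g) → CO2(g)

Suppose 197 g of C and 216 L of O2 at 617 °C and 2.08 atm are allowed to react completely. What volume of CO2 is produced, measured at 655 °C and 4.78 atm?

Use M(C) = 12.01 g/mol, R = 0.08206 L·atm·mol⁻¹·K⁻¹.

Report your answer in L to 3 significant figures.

98.0 L

n(C) = 197 / 12.01 = 16.40 mol
n(O2) = PV/RT = (2.08 × 216) / (0.08206 × 890.15) = 6.151 mol
For 16.40 mol C, stoichiometry requires (1/1) × 16.40 = 16.40 mol O2; 6.151 mol is available, so O2 is limiting.
n(CO2) = (1/1) × 6.151 = 6.151 mol
V(CO2) = nRT/P = 6.151 × 0.08206 × 928.15 / 4.78 = 98.01 L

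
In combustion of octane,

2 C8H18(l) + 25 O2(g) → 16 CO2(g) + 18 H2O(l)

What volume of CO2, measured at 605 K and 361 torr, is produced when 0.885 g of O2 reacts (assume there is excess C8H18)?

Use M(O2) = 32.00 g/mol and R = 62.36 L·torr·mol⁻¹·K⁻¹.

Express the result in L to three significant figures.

n(O2) = 0.8850 / 32.00 = 0.02766 mol
n(CO2) = (16/25) × 0.02766 = 0.01770 mol
V = nRT/P = 0.01770 × 62.36 × 605 / 361 = 1.850 L

1.85 L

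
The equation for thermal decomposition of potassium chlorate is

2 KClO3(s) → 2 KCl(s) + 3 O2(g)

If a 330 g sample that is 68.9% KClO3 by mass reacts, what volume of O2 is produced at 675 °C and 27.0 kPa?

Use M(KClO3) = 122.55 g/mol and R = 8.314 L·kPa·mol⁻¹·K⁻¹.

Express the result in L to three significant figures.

mass of KClO3 = 330 × 68.9/100 = 227.4 g
n(KClO3) = 227.4 / 122.55 = 1.856 mol
n(O2) = (3/2) × 1.856 = 2.784 mol
V = nRT/P = 2.784 × 8.314 × 948.15 / 27.0 = 812.8 L

813 L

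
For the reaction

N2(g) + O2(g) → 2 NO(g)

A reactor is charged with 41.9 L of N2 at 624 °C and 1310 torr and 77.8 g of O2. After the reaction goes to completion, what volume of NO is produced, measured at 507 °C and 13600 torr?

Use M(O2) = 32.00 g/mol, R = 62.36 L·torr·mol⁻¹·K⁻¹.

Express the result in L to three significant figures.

n(N2) = PV/RT = (1310 × 41.9) / (62.36 × 897.15) = 0.9811 mol
n(O2) = 77.8 / 32.00 = 2.431 mol
For 0.9811 mol N2, stoichiometry requires (1/1) × 0.9811 = 0.9811 mol O2; 2.431 mol is available, so N2 is limiting.
n(NO) = (2/1) × 0.9811 = 1.962 mol
V(NO) = nRT/P = 1.962 × 62.36 × 780.15 / 13600 = 7.019 L

7.02 L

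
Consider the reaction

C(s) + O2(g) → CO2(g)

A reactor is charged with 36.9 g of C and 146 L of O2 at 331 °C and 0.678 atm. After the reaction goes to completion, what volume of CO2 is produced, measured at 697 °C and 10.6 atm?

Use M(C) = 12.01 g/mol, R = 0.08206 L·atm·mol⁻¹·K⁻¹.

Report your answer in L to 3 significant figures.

15.0 L

n(C) = 36.9 / 12.01 = 3.072 mol
n(O2) = PV/RT = (0.678 × 146) / (0.08206 × 604.15) = 1.997 mol
For 3.072 mol C, stoichiometry requires (1/1) × 3.072 = 3.072 mol O2; 1.997 mol is available, so O2 is limiting.
n(CO2) = (1/1) × 1.997 = 1.997 mol
V(CO2) = nRT/P = 1.997 × 0.08206 × 970.15 / 10.6 = 15.00 L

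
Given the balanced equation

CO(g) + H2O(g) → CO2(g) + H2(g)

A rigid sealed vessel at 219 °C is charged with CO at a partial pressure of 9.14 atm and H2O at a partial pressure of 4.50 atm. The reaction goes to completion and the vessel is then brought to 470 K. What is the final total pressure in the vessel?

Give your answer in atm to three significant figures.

Because the vessel is rigid and T is held at 219 °C, work the stoichiometry in partial pressures (P_i = n_iRT/V).
P(H2O) required for 9.14 atm of CO = (1/1) × 9.14 = 9.140 atm; available 4.50 atm, so H2O is limiting.
P(CO) remaining = 9.14 − (1/1) × 4.50 = 4.640 atm
P(gaseous products) = (1+1)/1 × 4.50 = 9.000 atm
P_total at 219 °C = 4.640 + 9.000 = 13.64 atm
Scaling to 470 K: P = 13.64 × 470/492.15 = 13.03 atm

13.0 atm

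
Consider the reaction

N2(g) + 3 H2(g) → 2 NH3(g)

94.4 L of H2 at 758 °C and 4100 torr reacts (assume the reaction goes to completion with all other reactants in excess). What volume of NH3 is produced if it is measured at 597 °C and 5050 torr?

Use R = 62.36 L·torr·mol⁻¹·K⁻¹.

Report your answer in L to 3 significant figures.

43.1 L

n(H2) = PV/RT = (4100 × 94.4) / (62.36 × 1031.15) = 6.019 mol
n(NH3) = (2/3) × 6.019 = 4.013 mol
V = nRT/P = 4.013 × 62.36 × 870.15 / 5050 = 43.12 L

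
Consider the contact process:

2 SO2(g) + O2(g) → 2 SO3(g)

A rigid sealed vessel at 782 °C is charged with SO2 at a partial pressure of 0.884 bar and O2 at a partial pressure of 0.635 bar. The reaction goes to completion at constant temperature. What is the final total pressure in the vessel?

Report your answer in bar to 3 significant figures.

1.08 bar

Because the vessel is rigid and T is held at 782 °C, work the stoichiometry in partial pressures (P_i = n_iRT/V).
P(O2) required for 0.884 bar of SO2 = (1/2) × 0.884 = 0.4420 bar; available 0.635 bar, so SO2 is limiting.
P(O2) remaining = 0.635 − (1/2) × 0.884 = 0.1930 bar
P(gaseous products) = (2)/2 × 0.884 = 0.8840 bar
P_total at 782 °C = 0.1930 + 0.8840 = 1.077 bar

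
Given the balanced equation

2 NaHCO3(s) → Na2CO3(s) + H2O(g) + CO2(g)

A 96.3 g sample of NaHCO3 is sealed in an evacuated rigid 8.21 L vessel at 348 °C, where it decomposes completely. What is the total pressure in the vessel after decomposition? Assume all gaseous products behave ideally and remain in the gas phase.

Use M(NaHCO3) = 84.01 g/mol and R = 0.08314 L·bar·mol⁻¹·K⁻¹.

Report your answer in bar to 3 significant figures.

n(NaHCO3) = 96.3 / 84.01 = 1.146 mol
n(gas produced) = (2/2) × 1.146 = 1.146 mol
P = nRT/V = 1.146 × 0.08314 × 621.15 / 8.21 = 7.209 bar

7.21 bar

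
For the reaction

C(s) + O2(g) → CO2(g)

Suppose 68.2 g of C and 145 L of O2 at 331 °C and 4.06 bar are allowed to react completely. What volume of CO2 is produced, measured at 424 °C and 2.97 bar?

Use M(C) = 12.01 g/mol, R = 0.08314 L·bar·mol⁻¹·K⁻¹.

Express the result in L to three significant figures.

111 L

n(C) = 68.2 / 12.01 = 5.679 mol
n(O2) = PV/RT = (4.06 × 145) / (0.08314 × 604.15) = 11.72 mol
For 5.679 mol C, stoichiometry requires (1/1) × 5.679 = 5.679 mol O2; 11.72 mol is available, so C is limiting.
n(CO2) = (1/1) × 5.679 = 5.679 mol
V(CO2) = nRT/P = 5.679 × 0.08314 × 697.15 / 2.97 = 110.8 L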